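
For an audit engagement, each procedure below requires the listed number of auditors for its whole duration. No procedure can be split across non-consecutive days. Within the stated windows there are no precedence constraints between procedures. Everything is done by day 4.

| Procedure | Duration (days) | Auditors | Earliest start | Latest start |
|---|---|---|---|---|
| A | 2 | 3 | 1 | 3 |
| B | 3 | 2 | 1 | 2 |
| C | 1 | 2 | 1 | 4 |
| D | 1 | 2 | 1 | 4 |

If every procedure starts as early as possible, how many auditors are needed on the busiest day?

Early-start schedule: A@1, B@1, C@1, D@1.
Load per day: day 1: 9, day 2: 5, day 3: 2, day 4: 0.
Peak is 9.

9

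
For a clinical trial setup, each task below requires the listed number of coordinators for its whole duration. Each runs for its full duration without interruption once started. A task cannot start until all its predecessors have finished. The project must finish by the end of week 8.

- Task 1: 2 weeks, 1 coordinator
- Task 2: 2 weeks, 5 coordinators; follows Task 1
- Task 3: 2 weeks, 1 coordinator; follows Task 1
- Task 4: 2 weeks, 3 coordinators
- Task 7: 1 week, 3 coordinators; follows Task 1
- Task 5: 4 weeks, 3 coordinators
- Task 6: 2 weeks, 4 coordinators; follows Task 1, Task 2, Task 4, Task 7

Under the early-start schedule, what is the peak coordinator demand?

12

Early-start schedule: Task 1@1, Task 2@3, Task 3@3, Task 4@1, Task 7@3, Task 5@1, Task 6@5.
Load per week: week 1: 7, week 2: 7, week 3: 12, week 4: 9, week 5: 4, week 6: 4, week 7: 0, week 8: 0.
Peak is 12.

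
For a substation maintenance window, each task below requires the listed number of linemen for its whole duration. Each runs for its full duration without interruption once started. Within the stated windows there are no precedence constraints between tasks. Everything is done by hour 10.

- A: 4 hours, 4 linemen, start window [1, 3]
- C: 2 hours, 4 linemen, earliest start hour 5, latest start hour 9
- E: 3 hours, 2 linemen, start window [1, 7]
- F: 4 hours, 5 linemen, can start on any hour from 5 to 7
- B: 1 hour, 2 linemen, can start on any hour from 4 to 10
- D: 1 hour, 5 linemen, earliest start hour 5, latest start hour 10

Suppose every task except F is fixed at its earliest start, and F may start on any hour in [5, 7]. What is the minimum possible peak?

9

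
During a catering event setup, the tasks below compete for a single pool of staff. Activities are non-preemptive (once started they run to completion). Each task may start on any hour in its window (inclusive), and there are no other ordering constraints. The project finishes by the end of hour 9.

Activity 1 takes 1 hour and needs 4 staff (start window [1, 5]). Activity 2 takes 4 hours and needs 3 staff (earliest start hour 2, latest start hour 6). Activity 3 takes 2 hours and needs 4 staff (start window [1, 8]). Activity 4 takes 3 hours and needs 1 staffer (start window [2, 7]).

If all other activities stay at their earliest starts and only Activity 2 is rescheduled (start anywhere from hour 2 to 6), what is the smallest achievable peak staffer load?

8

Activity 2@2: h1:8  h2:8  h3:4  h4:4  h5:3  h6:0  h7:0  h8:0  h9:0 → peak 8
Activity 2@3: h1:8  h2:5  h3:4  h4:4  h5:3  h6:3  h7:0  h8:0  h9:0 → peak 8
Activity 2@4: h1:8  h2:5  h3:1  h4:4  h5:3  h6:3  h7:3  h8:0  h9:0 → peak 8
Activity 2@5: h1:8  h2:5  h3:1  h4:1  h5:3  h6:3  h7:3  h8:3  h9:0 → peak 8
Activity 2@6: h1:8  h2:5  h3:1  h4:1  h5:0  h6:3  h7:3  h8:3  h9:3 → peak 8
Best is Activity 2@2, peak 8.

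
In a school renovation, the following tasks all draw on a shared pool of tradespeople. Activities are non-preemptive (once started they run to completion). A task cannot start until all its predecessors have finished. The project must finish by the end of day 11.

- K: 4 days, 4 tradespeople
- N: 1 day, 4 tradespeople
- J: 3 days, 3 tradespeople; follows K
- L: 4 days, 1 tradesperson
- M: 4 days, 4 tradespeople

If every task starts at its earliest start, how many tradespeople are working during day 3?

At early start, day 3 has: K, L, M.
Demand: 4 + 1 + 4 = 9.

9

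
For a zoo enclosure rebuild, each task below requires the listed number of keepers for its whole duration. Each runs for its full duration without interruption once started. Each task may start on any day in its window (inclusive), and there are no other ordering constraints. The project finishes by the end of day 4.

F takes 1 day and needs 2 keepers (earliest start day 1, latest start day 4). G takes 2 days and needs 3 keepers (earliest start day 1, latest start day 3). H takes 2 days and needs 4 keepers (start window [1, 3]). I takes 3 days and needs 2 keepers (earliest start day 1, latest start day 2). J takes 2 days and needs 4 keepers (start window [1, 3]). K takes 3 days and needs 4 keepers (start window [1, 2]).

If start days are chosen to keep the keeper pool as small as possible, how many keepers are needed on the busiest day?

Early-start (F@1, G@1, H@1, I@1, J@1, K@1) gives peak 19: d1:19  d2:17  d3:6  d4:0.
Shift J→3, K→2.
Schedule F@1, G@1, H@1, I@1, J@3, K@2: d1:11  d2:13  d3:10  d4:8 — peak 13.

13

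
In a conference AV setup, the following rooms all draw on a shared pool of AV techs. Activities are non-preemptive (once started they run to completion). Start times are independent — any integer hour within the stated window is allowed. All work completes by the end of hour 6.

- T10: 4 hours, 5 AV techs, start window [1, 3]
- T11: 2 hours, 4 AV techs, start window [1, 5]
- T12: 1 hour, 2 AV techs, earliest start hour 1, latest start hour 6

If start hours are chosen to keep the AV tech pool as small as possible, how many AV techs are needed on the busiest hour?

6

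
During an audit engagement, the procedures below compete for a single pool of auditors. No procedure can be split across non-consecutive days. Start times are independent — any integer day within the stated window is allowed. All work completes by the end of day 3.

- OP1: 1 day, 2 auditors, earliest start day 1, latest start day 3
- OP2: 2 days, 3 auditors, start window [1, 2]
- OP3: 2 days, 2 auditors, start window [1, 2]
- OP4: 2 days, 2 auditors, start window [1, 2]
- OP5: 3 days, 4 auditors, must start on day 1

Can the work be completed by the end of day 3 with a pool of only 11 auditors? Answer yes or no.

yes

Schedule OP1@1, OP2@1, OP3@1, OP4@2, OP5@1: d1:11  d2:11  d3:6 — peak 11 ≤ 11.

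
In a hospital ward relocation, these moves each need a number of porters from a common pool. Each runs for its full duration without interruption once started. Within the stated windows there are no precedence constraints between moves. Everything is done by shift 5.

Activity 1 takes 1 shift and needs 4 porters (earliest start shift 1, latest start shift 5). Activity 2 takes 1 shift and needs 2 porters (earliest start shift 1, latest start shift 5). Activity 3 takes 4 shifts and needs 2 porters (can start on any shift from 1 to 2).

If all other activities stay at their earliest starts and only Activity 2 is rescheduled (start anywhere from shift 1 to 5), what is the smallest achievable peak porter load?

6

Activity 2@1: s1:8  s2:2  s3:2  s4:2  s5:0 → peak 8
Activity 2@2: s1:6  s2:4  s3:2  s4:2  s5:0 → peak 6
Activity 2@3: s1:6  s2:2  s3:4  s4:2  s5:0 → peak 6
Activity 2@4: s1:6  s2:2  s3:2  s4:4  s5:0 → peak 6
Activity 2@5: s1:6  s2:2  s3:2  s4:2  s5:2 → peak 6
Best is Activity 2@2, peak 6.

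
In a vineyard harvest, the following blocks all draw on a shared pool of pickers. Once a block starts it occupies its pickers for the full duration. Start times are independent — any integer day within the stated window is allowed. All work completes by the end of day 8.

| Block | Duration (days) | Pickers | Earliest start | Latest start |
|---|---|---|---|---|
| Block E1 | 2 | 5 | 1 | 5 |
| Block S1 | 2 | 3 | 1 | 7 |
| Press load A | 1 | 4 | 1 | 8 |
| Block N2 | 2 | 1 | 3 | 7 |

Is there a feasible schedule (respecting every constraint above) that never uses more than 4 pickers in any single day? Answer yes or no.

no

The minimum achievable peak is 5; 4 < 5, so no feasible schedule stays within the cap.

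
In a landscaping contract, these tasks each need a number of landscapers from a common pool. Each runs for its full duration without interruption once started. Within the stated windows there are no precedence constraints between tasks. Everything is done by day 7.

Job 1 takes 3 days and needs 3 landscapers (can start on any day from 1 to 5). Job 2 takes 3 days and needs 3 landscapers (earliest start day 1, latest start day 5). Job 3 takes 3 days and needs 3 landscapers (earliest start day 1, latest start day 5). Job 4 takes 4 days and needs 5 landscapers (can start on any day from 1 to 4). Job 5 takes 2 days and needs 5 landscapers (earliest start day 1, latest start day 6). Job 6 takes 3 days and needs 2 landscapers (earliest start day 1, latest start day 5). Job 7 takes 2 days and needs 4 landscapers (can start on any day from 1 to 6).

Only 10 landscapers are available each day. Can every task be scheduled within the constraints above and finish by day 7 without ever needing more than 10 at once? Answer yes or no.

no

Total landscaper-days = 71; over 7 days the average is 71/7 > 10, so some day must exceed 10.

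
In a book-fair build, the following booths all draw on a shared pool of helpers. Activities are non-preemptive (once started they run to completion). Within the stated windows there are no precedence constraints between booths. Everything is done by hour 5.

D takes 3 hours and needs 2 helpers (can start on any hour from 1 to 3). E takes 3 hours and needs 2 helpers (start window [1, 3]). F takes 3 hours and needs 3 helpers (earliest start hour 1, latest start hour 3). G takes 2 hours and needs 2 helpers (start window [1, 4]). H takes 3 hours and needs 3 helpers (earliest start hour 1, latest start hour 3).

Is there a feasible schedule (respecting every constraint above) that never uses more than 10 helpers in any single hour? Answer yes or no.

yes

Schedule D@1, E@1, F@1, G@1, H@3: h1:9  h2:9  h3:10  h4:3  h5:3 — peak 10 ≤ 10.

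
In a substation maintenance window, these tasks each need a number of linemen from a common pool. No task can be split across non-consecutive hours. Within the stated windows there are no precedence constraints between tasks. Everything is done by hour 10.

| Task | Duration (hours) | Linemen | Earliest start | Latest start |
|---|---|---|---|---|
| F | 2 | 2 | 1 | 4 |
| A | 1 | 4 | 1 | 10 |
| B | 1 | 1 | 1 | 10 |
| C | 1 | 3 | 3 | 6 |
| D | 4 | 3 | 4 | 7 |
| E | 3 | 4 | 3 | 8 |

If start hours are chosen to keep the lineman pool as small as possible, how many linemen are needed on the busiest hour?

Early-start (F@1, A@1, B@1, C@3, D@4, E@3) gives peak 7: h1:7  h2:2  h3:7  h4:7  h5:7  h6:3  h7:3  h8:0  h9:0  h10:0.
Shift F→2, E→8.
Schedule F@2, A@1, B@1, C@3, D@4, E@8: h1:5  h2:2  h3:5  h4:3  h5:3  h6:3  h7:3  h8:4  h9:4  h10:4 — peak 5.

5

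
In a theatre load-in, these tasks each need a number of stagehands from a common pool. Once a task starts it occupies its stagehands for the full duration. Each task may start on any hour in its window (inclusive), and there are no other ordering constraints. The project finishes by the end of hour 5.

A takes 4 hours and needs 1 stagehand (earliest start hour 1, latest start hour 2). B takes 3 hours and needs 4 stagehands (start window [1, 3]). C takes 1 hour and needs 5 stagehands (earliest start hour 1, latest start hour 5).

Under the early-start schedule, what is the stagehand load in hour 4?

1

At early start, hour 4 has: A.
Demand: 1 = 1.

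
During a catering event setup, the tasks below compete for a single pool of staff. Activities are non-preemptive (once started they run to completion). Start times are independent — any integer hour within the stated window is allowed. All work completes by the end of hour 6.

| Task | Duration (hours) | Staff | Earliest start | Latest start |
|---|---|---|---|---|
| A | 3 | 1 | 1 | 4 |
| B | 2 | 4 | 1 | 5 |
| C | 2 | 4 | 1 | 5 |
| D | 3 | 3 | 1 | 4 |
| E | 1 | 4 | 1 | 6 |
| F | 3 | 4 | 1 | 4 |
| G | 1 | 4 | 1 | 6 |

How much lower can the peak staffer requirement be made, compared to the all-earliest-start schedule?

16

Early-start peak: h1:24  h2:16  h3:8  h4:0  h5:0  h6:0 ⇒ 24.
Leveled (A@1, B@1, C@3, D@1, E@5, F@4, G@6): h1:8  h2:8  h3:8  h4:8  h5:8  h6:8 ⇒ 8.
Reduction 24 − 8 = 16.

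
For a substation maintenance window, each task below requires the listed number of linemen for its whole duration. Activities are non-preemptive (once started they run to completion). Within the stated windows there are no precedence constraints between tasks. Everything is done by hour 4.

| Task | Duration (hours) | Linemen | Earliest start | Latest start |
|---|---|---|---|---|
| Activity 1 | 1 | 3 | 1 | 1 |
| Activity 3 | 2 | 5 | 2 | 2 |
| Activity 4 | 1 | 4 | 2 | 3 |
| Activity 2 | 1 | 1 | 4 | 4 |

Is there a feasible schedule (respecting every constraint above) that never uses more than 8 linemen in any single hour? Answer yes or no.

The minimum achievable peak is 9; 8 < 9, so no feasible schedule stays within the cap.

no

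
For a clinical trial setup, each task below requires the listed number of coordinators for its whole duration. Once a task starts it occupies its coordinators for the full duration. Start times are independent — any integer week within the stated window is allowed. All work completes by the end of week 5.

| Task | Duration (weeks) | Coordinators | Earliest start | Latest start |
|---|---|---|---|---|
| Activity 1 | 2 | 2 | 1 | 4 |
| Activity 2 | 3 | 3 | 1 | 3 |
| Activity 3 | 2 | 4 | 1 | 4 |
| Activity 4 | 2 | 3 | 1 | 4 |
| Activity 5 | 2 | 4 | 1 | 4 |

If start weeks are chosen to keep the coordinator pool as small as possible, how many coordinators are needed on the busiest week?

Early-start (Activity 1@1, Activity 2@1, Activity 3@1, Activity 4@1, Activity 5@1) gives peak 16: w1:16  w2:16  w3:3  w4:0  w5:0.
Shift Activity 3→3, Activity 5→4.
Schedule Activity 1@1, Activity 2@1, Activity 3@3, Activity 4@1, Activity 5@4: w1:8  w2:8  w3:7  w4:8  w5:4 — peak 8.

8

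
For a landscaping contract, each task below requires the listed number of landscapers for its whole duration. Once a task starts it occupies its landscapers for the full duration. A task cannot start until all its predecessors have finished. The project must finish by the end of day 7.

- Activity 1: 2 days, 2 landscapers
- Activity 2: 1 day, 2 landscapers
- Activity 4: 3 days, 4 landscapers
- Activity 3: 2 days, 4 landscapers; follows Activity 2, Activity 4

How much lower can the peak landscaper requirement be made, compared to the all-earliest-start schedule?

4

Early-start peak: d1:8  d2:6  d3:4  d4:4  d5:4  d6:0  d7:0 ⇒ 8.
Leveled (Activity 1@1, Activity 2@1, Activity 4@3, Activity 3@6): d1:4  d2:2  d3:4  d4:4  d5:4  d6:4  d7:4 ⇒ 4.
Reduction 8 − 4 = 4.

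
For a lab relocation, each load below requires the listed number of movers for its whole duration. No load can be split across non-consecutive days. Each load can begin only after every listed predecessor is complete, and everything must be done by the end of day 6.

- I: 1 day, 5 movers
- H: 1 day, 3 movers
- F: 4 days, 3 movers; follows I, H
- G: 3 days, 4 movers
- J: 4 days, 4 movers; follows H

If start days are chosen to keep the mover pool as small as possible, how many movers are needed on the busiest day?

Early-start (I@1, H@1, F@2, G@1, J@2) gives peak 12: d1:12  d2:11  d3:11  d4:7  d5:7  d6:0.
Shift G→2.
Schedule I@1, H@1, F@2, G@2, J@2: d1:8  d2:11  d3:11  d4:11  d5:7  d6:0 — peak 11.

11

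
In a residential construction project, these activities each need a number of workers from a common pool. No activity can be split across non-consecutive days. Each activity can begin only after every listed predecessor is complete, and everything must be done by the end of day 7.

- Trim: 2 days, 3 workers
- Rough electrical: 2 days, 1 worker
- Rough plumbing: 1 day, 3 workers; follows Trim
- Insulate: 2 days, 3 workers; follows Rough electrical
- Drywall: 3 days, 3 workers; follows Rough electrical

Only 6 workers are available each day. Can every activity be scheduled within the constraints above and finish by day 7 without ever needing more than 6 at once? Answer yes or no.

Schedule Trim@1, Rough electrical@1, Rough plumbing@3, Insulate@3, Drywall@4: d1:4  d2:4  d3:6  d4:6  d5:3  d6:3  d7:0 — peak 6 ≤ 6.

yes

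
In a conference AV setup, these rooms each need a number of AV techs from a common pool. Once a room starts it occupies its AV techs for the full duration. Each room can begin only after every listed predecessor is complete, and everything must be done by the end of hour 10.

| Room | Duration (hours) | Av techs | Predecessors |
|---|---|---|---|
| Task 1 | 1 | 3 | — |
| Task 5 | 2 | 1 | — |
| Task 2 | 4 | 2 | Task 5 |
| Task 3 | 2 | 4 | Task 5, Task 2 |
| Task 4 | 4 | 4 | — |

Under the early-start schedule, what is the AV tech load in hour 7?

4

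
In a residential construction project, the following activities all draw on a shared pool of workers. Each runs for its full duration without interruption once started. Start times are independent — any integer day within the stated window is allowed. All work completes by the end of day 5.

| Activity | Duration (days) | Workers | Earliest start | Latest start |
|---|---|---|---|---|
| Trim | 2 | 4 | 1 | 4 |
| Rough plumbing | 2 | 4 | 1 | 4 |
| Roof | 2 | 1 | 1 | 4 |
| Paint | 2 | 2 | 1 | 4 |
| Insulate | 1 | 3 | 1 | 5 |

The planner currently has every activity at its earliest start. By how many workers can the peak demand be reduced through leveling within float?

Early-start peak: d1:14  d2:11  d3:0  d4:0  d5:0 ⇒ 14.
Leveled (Trim@1, Rough plumbing@3, Roof@1, Paint@3, Insulate@5): d1:5  d2:5  d3:6  d4:6  d5:3 ⇒ 6.
Reduction 14 − 6 = 8.

8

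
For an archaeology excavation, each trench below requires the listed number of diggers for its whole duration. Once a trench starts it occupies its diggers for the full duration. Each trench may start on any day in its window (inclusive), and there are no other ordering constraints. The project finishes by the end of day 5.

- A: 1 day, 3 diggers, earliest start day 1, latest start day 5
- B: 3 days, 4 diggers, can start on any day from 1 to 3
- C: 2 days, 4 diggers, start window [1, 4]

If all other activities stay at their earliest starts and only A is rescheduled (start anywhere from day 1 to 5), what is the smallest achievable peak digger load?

8

A@1: d1:11  d2:8  d3:4  d4:0  d5:0 → peak 11
A@2: d1:8  d2:11  d3:4  d4:0  d5:0 → peak 11
A@3: d1:8  d2:8  d3:7  d4:0  d5:0 → peak 8
A@4: d1:8  d2:8  d3:4  d4:3  d5:0 → peak 8
A@5: d1:8  d2:8  d3:4  d4:0  d5:3 → peak 8
Best is A@3, peak 8.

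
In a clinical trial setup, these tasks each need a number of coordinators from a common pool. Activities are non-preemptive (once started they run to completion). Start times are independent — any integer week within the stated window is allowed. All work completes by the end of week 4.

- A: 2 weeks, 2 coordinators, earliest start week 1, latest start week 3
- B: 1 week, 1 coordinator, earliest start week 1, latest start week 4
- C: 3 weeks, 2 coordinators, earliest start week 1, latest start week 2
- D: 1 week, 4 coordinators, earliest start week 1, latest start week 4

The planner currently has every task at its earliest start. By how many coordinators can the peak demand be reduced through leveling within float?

Early-start peak: w1:9  w2:4  w3:2  w4:0 ⇒ 9.
Leveled (A@1, B@3, C@1, D@4): w1:4  w2:4  w3:3  w4:4 ⇒ 4.
Reduction 9 − 4 = 5.

5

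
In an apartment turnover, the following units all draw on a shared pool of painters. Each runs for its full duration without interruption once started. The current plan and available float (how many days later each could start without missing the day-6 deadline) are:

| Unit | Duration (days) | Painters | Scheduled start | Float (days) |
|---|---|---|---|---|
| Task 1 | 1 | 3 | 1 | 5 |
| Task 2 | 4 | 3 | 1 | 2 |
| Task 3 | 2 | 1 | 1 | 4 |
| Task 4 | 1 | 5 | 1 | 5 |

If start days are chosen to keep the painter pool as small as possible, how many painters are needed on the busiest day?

Early-start (Task 1@1, Task 2@1, Task 3@1, Task 4@1) gives peak 12: d1:12  d2:4  d3:3  d4:3  d5:0  d6:0.
Shift Task 2→2, Task 4→6.
Schedule Task 1@1, Task 2@2, Task 3@1, Task 4@6: d1:4  d2:4  d3:3  d4:3  d5:3  d6:5 — peak 5.

5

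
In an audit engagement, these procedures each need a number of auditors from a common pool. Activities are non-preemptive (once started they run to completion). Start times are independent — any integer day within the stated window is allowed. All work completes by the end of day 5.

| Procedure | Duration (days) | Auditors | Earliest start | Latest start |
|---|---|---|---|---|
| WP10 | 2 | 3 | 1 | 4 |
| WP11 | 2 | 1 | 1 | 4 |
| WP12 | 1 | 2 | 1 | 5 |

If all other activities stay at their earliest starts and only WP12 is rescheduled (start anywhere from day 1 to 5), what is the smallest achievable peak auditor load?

4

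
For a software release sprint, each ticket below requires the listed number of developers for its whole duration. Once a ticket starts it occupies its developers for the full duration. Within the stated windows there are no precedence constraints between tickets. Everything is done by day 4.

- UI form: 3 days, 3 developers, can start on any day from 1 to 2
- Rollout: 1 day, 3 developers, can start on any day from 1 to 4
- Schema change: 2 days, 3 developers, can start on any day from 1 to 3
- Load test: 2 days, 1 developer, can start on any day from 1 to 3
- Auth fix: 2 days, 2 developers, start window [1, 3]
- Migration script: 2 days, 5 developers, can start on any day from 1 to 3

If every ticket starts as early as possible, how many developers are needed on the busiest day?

17

Early-start schedule: UI form@1, Rollout@1, Schema change@1, Load test@1, Auth fix@1, Migration script@1.
Load per day: day 1: 17, day 2: 14, day 3: 3, day 4: 0.
Peak is 17.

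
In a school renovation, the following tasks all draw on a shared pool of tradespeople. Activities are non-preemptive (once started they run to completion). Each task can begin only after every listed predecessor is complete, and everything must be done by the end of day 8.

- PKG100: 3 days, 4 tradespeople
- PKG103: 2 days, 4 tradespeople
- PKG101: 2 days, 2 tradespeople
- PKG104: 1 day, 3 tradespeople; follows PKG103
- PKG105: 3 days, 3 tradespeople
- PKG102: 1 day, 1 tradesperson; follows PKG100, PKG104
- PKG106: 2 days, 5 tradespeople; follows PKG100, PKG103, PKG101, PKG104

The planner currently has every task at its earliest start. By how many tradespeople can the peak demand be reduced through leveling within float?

Early-start peak: d1:13  d2:13  d3:10  d4:6  d5:5  d6:0  d7:0  d8:0 ⇒ 13.
Leveled (PKG100@1, PKG103@4, PKG101@1, PKG104@6, PKG105@3, PKG102@7, PKG106@7): d1:6  d2:6  d3:7  d4:7  d5:7  d6:3  d7:6  d8:5 ⇒ 7.
Reduction 13 − 7 = 6.

6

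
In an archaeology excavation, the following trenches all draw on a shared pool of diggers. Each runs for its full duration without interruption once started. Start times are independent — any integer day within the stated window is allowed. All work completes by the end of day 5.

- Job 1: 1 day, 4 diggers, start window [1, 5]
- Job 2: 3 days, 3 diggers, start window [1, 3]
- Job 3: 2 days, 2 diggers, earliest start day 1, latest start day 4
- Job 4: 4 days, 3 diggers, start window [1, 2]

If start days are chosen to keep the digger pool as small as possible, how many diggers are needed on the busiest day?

6

Early-start (Job 1@1, Job 2@1, Job 3@1, Job 4@1) gives peak 12: d1:12  d2:8  d3:6  d4:3  d5:0.
Shift Job 2→3, Job 4→2.
Schedule Job 1@1, Job 2@3, Job 3@1, Job 4@2: d1:6  d2:5  d3:6  d4:6  d5:6 — peak 6.
Total digger-days = 29 over 5 days ⇒ peak ≥ ⌈29/5⌉ = 6, so 6 is optimal.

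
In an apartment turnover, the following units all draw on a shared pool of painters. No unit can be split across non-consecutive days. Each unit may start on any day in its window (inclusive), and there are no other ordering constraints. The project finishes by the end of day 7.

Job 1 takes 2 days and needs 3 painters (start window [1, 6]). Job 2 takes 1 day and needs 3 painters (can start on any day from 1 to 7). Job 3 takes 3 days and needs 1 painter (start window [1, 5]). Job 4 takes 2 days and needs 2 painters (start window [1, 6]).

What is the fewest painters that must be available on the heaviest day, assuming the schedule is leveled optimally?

Early-start (Job 1@1, Job 2@1, Job 3@1, Job 4@1) gives peak 9: d1:9  d2:6  d3:1  d4:0  d5:0  d6:0  d7:0.
Shift Job 2→3, Job 3→4, Job 4→4.
Schedule Job 1@1, Job 2@3, Job 3@4, Job 4@4: d1:3  d2:3  d3:3  d4:3  d5:3  d6:1  d7:0 — peak 3.
Total painter-days = 16 over 7 days ⇒ peak ≥ ⌈16/7⌉ = 3, so 3 is optimal.

3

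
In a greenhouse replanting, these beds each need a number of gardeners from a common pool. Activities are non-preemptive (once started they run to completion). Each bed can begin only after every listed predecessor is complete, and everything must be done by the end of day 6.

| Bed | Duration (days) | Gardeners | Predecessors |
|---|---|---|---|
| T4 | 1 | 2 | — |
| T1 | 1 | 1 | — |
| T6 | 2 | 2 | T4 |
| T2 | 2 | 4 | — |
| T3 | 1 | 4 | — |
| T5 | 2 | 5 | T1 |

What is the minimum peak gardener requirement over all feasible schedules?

6

Early-start (T4@1, T1@1, T6@2, T2@1, T3@1, T5@2) gives peak 11: d1:11  d2:11  d3:7  d4:0  d5:0  d6:0.
Shift T2→2, T3→4, T5→5.
Schedule T4@1, T1@1, T6@2, T2@2, T3@4, T5@5: d1:3  d2:6  d3:6  d4:4  d5:5  d6:5 — peak 6.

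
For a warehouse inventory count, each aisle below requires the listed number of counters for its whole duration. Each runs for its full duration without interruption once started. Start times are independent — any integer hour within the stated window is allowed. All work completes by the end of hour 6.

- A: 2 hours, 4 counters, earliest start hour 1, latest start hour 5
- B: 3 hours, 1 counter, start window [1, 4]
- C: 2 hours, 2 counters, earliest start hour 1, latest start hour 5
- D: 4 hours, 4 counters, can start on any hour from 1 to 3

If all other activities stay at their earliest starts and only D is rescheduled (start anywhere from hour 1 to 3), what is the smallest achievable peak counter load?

D@1: h1:11  h2:11  h3:5  h4:4  h5:0  h6:0 → peak 11
D@2: h1:7  h2:11  h3:5  h4:4  h5:4  h6:0 → peak 11
D@3: h1:7  h2:7  h3:5  h4:4  h5:4  h6:4 → peak 7
Best is D@3, peak 7.

7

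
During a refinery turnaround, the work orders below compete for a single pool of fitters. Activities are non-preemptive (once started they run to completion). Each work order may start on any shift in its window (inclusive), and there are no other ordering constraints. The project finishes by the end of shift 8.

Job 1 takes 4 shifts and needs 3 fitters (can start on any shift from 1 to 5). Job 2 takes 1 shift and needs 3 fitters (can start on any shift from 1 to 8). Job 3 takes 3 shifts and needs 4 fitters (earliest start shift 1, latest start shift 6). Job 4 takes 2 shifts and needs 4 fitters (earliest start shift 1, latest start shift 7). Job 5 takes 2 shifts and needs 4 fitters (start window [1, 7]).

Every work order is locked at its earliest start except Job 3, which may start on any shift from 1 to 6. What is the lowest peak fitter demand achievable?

Job 3@1: s1:18  s2:15  s3:7  s4:3  s5:0  s6:0  s7:0  s8:0 → peak 18
Job 3@2: s1:14  s2:15  s3:7  s4:7  s5:0  s6:0  s7:0  s8:0 → peak 15
Job 3@3: s1:14  s2:11  s3:7  s4:7  s5:4  s6:0  s7:0  s8:0 → peak 14
Job 3@4: s1:14  s2:11  s3:3  s4:7  s5:4  s6:4  s7:0  s8:0 → peak 14
Job 3@5: s1:14  s2:11  s3:3  s4:3  s5:4  s6:4  s7:4  s8:0 → peak 14
Job 3@6: s1:14  s2:11  s3:3  s4:3  s5:0  s6:4  s7:4  s8:4 → peak 14
Best is Job 3@3, peak 14.

14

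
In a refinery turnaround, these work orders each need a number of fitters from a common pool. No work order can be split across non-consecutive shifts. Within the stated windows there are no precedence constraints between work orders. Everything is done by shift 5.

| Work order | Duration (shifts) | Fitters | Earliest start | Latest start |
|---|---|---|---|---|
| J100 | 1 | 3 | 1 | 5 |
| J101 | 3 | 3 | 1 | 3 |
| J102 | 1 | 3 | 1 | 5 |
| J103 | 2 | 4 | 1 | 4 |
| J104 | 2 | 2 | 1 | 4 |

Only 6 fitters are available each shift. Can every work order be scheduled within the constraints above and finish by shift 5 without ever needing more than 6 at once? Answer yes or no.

Schedule J100@1, J101@1, J102@2, J103@4, J104@3: s1:6  s2:6  s3:5  s4:6  s5:4 — peak 6 ≤ 6.

yes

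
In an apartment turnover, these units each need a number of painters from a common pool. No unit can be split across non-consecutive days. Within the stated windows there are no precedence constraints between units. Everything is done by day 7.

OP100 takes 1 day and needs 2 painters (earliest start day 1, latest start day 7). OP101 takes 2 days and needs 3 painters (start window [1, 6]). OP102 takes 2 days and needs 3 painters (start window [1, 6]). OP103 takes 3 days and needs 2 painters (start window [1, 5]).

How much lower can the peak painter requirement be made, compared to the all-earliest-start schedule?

Early-start peak: d1:10  d2:8  d3:2  d4:0  d5:0  d6:0  d7:0 ⇒ 10.
Leveled (OP100@1, OP101@4, OP102@6, OP103@1): d1:4  d2:2  d3:2  d4:3  d5:3  d6:3  d7:3 ⇒ 4.
Reduction 10 − 4 = 6.

6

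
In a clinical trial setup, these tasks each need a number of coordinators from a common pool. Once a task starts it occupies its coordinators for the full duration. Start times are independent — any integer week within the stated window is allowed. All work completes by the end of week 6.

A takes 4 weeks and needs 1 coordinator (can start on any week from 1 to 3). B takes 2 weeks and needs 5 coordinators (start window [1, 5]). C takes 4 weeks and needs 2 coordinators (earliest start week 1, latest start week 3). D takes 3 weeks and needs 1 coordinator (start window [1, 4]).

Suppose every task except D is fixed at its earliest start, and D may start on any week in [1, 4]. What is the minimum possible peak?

8

D@1: w1:9  w2:9  w3:4  w4:3  w5:0  w6:0 → peak 9
D@2: w1:8  w2:9  w3:4  w4:4  w5:0  w6:0 → peak 9
D@3: w1:8  w2:8  w3:4  w4:4  w5:1  w6:0 → peak 8
D@4: w1:8  w2:8  w3:3  w4:4  w5:1  w6:1 → peak 8
Best is D@3, peak 8.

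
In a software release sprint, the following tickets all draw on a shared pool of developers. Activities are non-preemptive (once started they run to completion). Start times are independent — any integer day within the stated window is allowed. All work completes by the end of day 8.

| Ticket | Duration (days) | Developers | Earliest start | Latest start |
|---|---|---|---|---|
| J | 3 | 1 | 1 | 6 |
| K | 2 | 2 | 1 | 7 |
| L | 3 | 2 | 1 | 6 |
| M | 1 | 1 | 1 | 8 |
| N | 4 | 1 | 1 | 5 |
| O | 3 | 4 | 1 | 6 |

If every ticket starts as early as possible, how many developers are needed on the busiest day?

11

Early-start schedule: J@1, K@1, L@1, M@1, N@1, O@1.
Load per day: day 1: 11, day 2: 10, day 3: 8, day 4: 1, day 5: 0, day 6: 0, day 7: 0, day 8: 0.
Peak is 11.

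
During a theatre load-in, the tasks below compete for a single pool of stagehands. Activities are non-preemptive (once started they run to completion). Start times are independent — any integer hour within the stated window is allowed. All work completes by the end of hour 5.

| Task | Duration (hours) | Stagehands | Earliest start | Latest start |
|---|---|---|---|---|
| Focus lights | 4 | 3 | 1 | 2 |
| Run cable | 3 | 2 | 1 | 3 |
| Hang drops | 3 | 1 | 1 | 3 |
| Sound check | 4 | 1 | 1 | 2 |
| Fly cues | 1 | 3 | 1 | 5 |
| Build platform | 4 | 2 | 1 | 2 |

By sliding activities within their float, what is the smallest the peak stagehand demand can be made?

9

Early-start (Focus lights@1, Run cable@1, Hang drops@1, Sound check@1, Fly cues@1, Build platform@1) gives peak 12: h1:12  h2:9  h3:9  h4:6  h5:0.
Shift Fly cues→4.
Schedule Focus lights@1, Run cable@1, Hang drops@1, Sound check@1, Fly cues@4, Build platform@1: h1:9  h2:9  h3:9  h4:9  h5:0 — peak 9.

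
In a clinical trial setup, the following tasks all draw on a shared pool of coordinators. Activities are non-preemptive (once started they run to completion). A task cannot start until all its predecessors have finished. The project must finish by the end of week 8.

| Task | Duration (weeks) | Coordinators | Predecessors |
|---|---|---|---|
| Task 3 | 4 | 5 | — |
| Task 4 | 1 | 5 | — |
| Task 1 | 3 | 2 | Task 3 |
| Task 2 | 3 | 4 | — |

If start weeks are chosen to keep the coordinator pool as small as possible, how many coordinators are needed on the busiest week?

Early-start (Task 3@1, Task 4@1, Task 1@5, Task 2@1) gives peak 14: w1:14  w2:9  w3:9  w4:5  w5:2  w6:2  w7:2  w8:0.
Shift Task 4→5, Task 1→6, Task 2→6.
Schedule Task 3@1, Task 4@5, Task 1@6, Task 2@6: w1:5  w2:5  w3:5  w4:5  w5:5  w6:6  w7:6  w8:6 — peak 6.
Total coordinator-weeks = 43 over 8 weeks ⇒ peak ≥ ⌈43/8⌉ = 6, so 6 is optimal.

6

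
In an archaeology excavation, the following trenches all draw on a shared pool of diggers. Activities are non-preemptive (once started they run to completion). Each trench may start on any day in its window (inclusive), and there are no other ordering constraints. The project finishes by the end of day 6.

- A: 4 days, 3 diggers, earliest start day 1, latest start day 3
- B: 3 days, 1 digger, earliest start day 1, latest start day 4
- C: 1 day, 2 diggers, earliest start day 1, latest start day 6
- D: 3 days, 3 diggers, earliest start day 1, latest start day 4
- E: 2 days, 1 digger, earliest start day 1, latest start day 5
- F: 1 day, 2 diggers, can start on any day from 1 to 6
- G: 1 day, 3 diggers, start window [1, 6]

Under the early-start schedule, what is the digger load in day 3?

At early start, day 3 has: A, B, D.
Demand: 3 + 1 + 3 = 7.

7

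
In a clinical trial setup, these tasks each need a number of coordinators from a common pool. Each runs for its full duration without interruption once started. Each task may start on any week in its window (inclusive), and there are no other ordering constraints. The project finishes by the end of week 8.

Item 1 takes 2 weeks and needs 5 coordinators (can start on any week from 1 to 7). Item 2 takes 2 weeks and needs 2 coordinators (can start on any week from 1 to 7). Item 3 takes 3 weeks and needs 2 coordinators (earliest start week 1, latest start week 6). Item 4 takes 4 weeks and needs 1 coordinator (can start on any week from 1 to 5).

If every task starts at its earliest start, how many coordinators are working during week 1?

10

At early start, week 1 has: Item 1, Item 2, Item 3, Item 4.
Demand: 5 + 2 + 2 + 1 = 10.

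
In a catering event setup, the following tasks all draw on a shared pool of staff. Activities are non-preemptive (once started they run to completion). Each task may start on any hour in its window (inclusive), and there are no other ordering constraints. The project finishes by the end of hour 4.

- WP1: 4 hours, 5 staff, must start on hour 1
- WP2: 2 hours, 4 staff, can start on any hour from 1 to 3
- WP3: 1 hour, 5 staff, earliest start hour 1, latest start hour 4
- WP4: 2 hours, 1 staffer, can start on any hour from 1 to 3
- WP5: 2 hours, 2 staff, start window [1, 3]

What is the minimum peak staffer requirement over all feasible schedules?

Early-start (WP1@1, WP2@1, WP3@1, WP4@1, WP5@1) gives peak 17: h1:17  h2:12  h3:5  h4:5.
Shift WP3→3, WP4→3.
Schedule WP1@1, WP2@1, WP3@3, WP4@3, WP5@1: h1:11  h2:11  h3:11  h4:6 — peak 11.

11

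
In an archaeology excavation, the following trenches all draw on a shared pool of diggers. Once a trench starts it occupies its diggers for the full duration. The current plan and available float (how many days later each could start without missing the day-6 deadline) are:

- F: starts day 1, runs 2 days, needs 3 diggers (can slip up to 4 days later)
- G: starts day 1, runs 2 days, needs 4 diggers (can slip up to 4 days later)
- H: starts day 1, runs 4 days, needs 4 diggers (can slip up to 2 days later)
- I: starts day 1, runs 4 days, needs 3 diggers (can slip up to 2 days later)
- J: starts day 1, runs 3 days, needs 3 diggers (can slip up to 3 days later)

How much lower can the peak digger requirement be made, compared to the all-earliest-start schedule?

7

Early-start peak: d1:17  d2:17  d3:10  d4:7  d5:0  d6:0 ⇒ 17.
Leveled (F@1, G@1, H@3, I@1, J@3): d1:10  d2:10  d3:10  d4:10  d5:7  d6:4 ⇒ 10.
Reduction 17 − 10 = 7.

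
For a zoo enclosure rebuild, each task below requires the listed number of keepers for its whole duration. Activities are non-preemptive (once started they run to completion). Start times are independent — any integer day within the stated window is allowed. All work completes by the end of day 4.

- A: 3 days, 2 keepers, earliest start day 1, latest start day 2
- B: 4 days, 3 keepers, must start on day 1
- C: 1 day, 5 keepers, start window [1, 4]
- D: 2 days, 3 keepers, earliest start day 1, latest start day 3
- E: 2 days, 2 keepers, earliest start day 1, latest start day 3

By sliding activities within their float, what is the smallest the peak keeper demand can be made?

Early-start (A@1, B@1, C@1, D@1, E@1) gives peak 15: d1:15  d2:10  d3:5  d4:3.
Shift D→2, E→2.
Schedule A@1, B@1, C@1, D@2, E@2: d1:10  d2:10  d3:10  d4:3 — peak 10.

10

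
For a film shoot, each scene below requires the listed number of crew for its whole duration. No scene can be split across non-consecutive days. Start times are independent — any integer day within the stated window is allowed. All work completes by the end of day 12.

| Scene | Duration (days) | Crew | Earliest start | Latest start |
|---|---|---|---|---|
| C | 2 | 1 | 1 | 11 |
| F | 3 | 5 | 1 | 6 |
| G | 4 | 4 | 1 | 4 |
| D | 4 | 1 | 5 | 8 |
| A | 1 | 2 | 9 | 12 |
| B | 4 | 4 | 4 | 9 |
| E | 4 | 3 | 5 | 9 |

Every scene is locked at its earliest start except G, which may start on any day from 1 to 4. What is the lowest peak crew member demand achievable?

G@1: d1:10  d2:10  d3:9  d4:8  d5:8  d6:8  d7:8  d8:4  d9:2  d10:0  d11:0  d12:0 → peak 10
G@2: d1:6  d2:10  d3:9  d4:8  d5:12  d6:8  d7:8  d8:4  d9:2  d10:0  d11:0  d12:0 → peak 12
G@3: d1:6  d2:6  d3:9  d4:8  d5:12  d6:12  d7:8  d8:4  d9:2  d10:0  d11:0  d12:0 → peak 12
G@4: d1:6  d2:6  d3:5  d4:8  d5:12  d6:12  d7:12  d8:4  d9:2  d10:0  d11:0  d12:0 → peak 12
Best is G@1, peak 10.

10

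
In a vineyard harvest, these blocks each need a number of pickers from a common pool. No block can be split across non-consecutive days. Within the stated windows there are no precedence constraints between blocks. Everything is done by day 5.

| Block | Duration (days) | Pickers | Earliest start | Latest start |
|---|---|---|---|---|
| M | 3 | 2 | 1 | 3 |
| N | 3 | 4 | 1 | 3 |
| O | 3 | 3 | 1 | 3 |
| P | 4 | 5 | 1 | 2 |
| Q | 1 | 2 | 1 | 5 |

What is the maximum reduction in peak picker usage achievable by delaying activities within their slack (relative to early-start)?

Early-start peak: d1:16  d2:14  d3:14  d4:5  d5:0 ⇒ 16.
Leveled (M@1, N@1, O@1, P@1, Q@4): d1:14  d2:14  d3:14  d4:7  d5:0 ⇒ 14.
Reduction 16 − 14 = 2.

2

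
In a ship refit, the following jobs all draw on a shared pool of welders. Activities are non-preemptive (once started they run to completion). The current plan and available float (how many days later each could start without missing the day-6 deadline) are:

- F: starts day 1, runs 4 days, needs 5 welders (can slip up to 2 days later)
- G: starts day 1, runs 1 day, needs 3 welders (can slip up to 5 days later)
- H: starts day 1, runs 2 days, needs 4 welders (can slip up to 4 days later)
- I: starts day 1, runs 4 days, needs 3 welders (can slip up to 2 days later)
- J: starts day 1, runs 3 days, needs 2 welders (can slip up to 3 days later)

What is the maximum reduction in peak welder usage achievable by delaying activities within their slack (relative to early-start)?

7

Early-start peak: d1:17  d2:14  d3:10  d4:8  d5:0  d6:0 ⇒ 17.
Leveled (F@1, G@1, H@5, I@2, J@1): d1:10  d2:10  d3:10  d4:8  d5:7  d6:4 ⇒ 10.
Reduction 17 − 10 = 7.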